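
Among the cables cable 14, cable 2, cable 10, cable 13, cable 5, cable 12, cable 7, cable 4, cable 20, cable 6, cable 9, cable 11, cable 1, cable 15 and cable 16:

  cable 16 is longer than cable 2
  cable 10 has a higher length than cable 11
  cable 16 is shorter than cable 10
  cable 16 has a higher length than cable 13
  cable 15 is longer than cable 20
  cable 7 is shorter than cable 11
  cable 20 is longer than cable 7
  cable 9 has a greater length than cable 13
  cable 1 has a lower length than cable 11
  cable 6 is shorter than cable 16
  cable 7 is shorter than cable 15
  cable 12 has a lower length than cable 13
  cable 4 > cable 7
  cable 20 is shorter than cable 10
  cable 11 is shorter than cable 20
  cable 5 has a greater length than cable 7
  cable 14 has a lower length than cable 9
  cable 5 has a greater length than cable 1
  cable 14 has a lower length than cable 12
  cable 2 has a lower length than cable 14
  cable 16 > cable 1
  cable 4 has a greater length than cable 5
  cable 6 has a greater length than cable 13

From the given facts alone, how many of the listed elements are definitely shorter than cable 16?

Directly below cable 16: cable 1, cable 2, cable 13, cable 6.
One step further: cable 12 (5 so far).
One step further: cable 14 (6 so far).
No other element is forced below cable 16 by the given relations, so the count is 6.

6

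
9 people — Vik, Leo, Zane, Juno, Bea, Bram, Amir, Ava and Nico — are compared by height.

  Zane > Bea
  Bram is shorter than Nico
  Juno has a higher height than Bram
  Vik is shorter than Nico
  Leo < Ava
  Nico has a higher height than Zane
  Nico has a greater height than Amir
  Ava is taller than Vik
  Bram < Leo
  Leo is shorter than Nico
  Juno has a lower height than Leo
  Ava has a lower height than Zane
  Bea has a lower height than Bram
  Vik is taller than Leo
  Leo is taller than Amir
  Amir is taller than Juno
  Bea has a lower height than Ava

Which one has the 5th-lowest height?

Chaining the given pairs: Bea < Bram < Juno < Amir < Leo < Vik < Ava < Zane < Nico.
Counting 5 from the smallest end gives Leo.

Leo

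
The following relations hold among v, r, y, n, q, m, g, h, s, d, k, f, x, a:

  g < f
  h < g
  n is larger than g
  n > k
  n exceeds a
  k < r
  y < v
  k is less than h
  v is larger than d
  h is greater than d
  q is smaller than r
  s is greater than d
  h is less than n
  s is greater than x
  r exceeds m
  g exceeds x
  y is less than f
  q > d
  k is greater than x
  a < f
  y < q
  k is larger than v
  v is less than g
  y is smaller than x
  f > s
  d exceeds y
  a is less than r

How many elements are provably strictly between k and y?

3

The relations place y below k. An element lies strictly between them when it is forced above y and also forced below k.
Above y: {d, q, x, v, h, g, n, r, s, f}. Below k: {d, x, v}.
Intersection: {d, x, v} — 3.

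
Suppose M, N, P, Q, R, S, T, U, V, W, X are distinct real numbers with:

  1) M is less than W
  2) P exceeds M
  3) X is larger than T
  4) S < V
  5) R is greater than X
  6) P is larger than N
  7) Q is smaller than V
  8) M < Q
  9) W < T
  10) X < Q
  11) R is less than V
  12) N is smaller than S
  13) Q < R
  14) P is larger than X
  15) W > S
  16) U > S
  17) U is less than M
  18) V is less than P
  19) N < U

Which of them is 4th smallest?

The consecutive relations fix a unique order: N < S < U < M < W < T < X < Q < R < V < P.
The 4th smallest is M.

M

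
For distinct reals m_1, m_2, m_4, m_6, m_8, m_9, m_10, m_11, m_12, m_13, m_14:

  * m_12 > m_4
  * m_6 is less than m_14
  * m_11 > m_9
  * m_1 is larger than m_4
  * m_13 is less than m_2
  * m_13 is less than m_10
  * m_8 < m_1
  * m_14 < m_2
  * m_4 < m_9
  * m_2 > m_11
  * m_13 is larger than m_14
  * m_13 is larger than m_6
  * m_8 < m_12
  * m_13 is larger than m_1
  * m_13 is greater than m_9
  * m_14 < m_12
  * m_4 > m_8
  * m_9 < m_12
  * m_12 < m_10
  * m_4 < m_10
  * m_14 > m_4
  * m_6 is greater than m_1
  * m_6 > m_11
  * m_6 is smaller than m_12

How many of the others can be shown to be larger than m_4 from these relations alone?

9

From m_4 the given relations immediately reach m_9, m_1, m_14, m_12, m_10.
From those, m_11, m_6, m_13, m_2 — 9 in total.
Nothing else is reachable above m_4; 9 in all.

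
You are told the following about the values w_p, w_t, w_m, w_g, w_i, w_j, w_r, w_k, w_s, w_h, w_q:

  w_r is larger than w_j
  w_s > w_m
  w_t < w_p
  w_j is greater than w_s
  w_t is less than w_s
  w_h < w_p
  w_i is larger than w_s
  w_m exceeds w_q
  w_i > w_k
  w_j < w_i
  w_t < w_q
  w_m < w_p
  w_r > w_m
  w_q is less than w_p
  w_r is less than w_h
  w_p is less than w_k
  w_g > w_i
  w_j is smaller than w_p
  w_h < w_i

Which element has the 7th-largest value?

Chaining the given pairs: w_t < w_q < w_m < w_s < w_j < w_r < w_h < w_p < w_k < w_i < w_g.
The 7th largest is w_j.

w_j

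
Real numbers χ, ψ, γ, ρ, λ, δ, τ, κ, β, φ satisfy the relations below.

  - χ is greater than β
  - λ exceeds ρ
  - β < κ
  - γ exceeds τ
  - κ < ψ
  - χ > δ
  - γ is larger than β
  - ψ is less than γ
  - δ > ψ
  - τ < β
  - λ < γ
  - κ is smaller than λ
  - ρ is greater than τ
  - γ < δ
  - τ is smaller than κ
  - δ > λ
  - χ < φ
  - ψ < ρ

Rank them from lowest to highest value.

τ < β < κ < ψ < ρ < λ < γ < δ < χ < φ

Nothing is placed below τ, so it is least; from there τ < β; β < κ; κ < ψ; ψ < ρ; ρ < λ; λ < γ; γ < δ; δ < χ; χ < φ, each given directly.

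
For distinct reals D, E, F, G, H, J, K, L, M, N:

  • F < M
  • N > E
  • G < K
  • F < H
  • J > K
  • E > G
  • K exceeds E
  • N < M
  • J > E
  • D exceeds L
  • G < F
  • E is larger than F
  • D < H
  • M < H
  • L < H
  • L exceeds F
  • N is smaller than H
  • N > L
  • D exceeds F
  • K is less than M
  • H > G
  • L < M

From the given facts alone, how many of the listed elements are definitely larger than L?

From L the given relations immediately reach N, D, M, H.
Nothing else is reachable above L; 4 in all.

4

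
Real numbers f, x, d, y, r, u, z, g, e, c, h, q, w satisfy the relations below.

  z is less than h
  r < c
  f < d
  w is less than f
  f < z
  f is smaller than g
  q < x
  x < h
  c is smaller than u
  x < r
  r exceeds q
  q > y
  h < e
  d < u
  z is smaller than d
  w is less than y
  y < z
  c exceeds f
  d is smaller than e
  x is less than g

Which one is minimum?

w

y is not least since w < y; f is not least since w < f; q is not least since y < q; z is not least since f < z; x is not least since q < x; h is not least since z < h; g is not least since x < g; r is not least since q < r; d is not least since z < d; c is not least since f < c; u is not least since d < u; e is not least since h < e.
Only w has nothing below it, so w is the minimum.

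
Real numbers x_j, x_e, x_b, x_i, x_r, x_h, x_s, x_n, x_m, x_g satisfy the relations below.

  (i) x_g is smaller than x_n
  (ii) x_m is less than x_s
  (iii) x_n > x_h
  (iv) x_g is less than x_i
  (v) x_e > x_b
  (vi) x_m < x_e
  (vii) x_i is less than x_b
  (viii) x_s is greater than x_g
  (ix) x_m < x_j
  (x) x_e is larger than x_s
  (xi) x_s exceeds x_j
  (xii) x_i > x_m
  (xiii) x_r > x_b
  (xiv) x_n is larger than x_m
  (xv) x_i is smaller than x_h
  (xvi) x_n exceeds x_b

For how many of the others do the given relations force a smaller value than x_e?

The elements the relations force below x_e are x_g, x_m, x_j, x_i, x_b, x_s — no chain reaches any other.
That is 6.

6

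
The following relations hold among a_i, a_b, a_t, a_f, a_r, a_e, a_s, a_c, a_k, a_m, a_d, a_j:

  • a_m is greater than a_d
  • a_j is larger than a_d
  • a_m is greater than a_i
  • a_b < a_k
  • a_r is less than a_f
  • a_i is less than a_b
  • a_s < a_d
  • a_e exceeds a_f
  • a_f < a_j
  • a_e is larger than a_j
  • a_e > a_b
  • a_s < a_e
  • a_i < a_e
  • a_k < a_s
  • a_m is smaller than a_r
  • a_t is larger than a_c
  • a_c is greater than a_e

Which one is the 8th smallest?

a_f

Chaining the given pairs: a_i < a_b < a_k < a_s < a_d < a_m < a_r < a_f < a_j < a_e < a_c < a_t.
The 8th smallest is a_f.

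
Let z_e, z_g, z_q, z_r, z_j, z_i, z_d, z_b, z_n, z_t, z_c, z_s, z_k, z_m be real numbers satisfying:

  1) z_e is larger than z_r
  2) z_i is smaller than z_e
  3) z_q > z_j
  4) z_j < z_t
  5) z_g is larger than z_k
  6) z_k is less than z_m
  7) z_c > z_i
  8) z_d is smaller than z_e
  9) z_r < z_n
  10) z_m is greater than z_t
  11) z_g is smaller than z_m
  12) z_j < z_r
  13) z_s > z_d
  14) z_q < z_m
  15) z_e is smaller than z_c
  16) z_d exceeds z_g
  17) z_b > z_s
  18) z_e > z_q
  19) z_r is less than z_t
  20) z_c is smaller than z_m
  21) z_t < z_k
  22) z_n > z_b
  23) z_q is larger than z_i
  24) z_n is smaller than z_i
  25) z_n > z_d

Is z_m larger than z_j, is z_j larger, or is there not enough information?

z_j < z_r < z_t < z_k < z_g < z_d < z_s < z_b < z_n < z_i < z_q < z_e < z_c < z_m, by transitivity through z_r, z_t, z_k, z_g, z_d, z_s, z_b, z_n, z_i, z_q, z_e, z_c.
So z_m is larger.

z_m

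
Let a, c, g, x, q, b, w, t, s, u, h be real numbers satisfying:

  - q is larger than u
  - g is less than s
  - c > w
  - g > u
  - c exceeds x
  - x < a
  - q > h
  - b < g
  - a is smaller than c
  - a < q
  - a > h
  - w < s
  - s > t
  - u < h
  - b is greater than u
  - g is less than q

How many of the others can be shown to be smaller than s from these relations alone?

The elements the relations force below s are u, b, g, t, w — no chain reaches any other.
That is 5.

5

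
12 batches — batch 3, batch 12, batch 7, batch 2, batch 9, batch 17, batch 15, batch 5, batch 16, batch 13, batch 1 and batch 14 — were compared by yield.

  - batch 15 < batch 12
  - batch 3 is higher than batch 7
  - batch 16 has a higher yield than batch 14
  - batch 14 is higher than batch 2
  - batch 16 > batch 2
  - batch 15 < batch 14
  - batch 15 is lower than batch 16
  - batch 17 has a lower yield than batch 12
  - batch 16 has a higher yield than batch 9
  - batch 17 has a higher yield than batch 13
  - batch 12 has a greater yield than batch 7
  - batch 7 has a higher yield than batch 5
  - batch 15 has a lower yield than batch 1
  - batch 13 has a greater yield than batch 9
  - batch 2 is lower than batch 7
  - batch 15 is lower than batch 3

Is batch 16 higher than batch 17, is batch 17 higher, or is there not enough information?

undetermined

Following every chain through batch 17: above batch 17 we get batch 12; below batch 17 we get batch 9, batch 13.
batch 16 is not reached, and no chain runs the other way from batch 16 to batch 17.
So the given relations leave the order of batch 17 and batch 16 undetermined.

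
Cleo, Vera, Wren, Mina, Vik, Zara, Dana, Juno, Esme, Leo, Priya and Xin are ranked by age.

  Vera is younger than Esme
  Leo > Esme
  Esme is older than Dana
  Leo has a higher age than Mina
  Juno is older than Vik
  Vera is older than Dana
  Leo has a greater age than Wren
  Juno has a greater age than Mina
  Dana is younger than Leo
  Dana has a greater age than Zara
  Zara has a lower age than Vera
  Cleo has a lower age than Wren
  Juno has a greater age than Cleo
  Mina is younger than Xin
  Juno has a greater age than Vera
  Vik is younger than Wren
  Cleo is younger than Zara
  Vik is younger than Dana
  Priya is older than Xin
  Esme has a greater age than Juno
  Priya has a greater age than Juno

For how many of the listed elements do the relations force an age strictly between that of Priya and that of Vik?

3

Chaining upward from Vik reaches: Dana, Vera, Juno, Wren, Esme, Leo.
Chaining downward from Priya reaches: Mina, Cleo, Zara, Xin, Dana, Vera, Juno.
Strictly between Vik and Priya are those in both lists: Dana, Vera, Juno — 3 elements.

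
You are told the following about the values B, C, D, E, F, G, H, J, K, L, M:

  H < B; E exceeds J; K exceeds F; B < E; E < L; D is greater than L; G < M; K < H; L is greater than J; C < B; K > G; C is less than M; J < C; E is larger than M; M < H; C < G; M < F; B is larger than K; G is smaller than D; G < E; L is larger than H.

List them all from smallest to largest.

The consecutive links are each given: J < C; C < G; G < M; M < F; F < K; K < H; H < B; B < E; E < L; L < D.

J < C < G < M < F < K < H < B < E < L < D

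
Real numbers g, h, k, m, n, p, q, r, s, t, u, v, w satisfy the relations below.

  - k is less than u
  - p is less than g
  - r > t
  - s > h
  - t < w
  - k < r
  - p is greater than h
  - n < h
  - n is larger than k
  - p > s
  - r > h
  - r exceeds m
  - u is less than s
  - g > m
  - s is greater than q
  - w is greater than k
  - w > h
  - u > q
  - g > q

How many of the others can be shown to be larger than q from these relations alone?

4

The elements the relations force above q are u, s, p, g — no chain reaches any other.
That is 4.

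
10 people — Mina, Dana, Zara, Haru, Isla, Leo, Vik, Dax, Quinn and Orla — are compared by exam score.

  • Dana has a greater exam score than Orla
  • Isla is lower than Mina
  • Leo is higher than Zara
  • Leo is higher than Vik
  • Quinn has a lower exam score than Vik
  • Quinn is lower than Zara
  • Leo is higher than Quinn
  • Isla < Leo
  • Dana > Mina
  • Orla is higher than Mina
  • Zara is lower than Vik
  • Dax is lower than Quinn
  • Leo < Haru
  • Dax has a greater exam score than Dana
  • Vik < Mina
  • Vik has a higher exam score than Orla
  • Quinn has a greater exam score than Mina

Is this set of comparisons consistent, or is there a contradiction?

We have Vik < Mina stated directly, yet also Mina < Orla < Dana < Dax < Quinn < Zara < Vik by chaining the others — so Mina < Vik. Contradiction.

inconsistent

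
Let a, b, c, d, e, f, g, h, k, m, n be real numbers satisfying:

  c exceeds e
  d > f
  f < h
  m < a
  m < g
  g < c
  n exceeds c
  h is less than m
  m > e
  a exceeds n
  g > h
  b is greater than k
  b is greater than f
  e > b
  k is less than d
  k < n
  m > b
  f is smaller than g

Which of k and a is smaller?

k

Chaining the given relations: k < b < e < m < g < c < n < a.
So k < a; k is the smaller of the two.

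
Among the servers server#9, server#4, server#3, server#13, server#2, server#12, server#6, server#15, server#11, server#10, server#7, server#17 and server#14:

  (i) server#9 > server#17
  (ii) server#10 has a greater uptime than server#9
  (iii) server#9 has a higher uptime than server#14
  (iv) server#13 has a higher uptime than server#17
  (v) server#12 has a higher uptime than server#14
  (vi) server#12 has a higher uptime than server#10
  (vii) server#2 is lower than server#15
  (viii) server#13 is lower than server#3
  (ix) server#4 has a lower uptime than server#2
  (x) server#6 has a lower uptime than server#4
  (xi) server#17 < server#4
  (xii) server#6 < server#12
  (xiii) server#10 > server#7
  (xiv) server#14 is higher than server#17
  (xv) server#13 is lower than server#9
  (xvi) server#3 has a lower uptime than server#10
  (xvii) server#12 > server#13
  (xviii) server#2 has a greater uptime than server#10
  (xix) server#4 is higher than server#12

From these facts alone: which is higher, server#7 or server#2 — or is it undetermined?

server#2

Following the relations from server#7: server#7 < server#10 < server#12 < server#4 < server#2.
So server#2 is higher.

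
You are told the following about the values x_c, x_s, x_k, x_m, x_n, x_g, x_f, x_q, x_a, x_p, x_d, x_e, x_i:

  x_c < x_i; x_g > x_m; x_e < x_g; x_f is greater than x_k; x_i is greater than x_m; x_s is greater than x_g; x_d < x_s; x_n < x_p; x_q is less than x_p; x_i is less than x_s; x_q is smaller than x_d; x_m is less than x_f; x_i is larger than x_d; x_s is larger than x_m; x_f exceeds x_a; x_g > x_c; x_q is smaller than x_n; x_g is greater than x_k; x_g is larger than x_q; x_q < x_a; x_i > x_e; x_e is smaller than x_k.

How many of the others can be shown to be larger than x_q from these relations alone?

8

The elements the relations force above x_q are x_a, x_n, x_d, x_p, x_g, x_f, x_i, x_s — no chain reaches any other.
That is 8.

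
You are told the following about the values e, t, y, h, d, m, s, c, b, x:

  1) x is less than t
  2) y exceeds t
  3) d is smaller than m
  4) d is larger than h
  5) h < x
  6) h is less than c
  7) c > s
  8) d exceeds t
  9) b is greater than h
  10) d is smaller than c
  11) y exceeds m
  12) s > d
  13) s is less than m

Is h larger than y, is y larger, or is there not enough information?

y

h < x < t < d < m < y, by transitivity through x, t, d, m.
So y is larger.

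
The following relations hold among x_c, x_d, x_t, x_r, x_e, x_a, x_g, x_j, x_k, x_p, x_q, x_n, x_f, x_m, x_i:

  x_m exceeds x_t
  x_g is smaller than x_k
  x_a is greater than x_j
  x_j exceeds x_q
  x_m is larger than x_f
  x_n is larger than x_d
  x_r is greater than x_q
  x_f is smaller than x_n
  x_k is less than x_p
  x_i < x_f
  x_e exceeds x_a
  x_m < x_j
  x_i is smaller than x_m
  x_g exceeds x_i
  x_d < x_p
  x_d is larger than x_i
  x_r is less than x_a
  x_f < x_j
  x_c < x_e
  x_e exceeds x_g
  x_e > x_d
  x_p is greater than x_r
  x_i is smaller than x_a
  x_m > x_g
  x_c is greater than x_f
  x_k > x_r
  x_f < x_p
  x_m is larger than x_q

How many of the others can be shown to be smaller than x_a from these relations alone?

8

Directly below x_a: x_i, x_r, x_j.
One step further: x_q, x_f, x_m (6 so far).
One step further: x_t, x_g (8 so far).
Nothing else is reachable below x_a; 8 in all.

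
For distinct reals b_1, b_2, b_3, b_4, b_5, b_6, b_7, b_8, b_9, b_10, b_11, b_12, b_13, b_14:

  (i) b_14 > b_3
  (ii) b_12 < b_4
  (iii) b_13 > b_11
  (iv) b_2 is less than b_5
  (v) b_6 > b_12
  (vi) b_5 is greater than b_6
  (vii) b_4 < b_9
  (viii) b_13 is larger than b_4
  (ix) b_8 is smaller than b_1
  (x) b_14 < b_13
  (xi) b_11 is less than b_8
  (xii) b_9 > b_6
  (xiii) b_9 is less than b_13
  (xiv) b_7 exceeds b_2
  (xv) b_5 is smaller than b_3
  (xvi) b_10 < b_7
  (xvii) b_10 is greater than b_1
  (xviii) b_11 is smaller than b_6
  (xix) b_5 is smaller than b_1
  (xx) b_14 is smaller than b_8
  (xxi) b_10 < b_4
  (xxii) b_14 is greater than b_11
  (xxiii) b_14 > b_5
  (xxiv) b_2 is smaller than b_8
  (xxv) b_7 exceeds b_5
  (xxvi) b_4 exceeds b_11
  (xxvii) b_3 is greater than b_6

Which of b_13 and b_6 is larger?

b_6 < b_5 and b_5 < b_3 give b_6 < b_3.
Then b_3 < b_14 extends the chain to b_14.
Then b_14 < b_8 extends the chain to b_8.
With b_8 < b_1: b_6 < b_5 < b_3 < b_14 < b_8 < b_1.
Then b_1 < b_10 extends the chain to b_10.
Then b_10 < b_4 extends the chain to b_4.
With b_4 < b_9: b_6 < b_5 < b_3 < b_14 < b_8 < b_1 < b_10 < b_4 < b_9.
Then b_9 < b_13 extends the chain to b_13.
So b_6 < b_13; b_13 is the larger of the two.

b_13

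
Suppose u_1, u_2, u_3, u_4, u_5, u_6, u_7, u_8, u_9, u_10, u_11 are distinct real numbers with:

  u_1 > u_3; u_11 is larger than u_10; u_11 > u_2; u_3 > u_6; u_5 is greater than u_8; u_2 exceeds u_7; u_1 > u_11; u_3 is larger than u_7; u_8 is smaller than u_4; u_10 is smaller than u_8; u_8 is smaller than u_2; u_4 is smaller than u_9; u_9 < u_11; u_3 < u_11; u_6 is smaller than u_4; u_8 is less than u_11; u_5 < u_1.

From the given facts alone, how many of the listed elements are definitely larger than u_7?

From u_7 the given relations immediately reach u_2, u_3.
From those, u_11, u_1 — 4 in total.
No other element is forced above u_7 by the given relations, so the count is 4.

4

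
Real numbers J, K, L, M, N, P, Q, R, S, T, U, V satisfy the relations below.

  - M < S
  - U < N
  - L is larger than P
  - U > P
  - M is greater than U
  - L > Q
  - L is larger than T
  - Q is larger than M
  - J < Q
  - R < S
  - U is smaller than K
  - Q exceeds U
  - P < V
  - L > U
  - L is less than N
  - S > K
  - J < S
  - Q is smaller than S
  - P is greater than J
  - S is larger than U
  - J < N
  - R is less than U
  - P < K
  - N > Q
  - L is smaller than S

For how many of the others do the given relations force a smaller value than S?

9

From S the given relations immediately reach J, R, U, M, K, Q, L.
From those, P, T — 9 in total.
Nothing else is reachable below S; 9 in all.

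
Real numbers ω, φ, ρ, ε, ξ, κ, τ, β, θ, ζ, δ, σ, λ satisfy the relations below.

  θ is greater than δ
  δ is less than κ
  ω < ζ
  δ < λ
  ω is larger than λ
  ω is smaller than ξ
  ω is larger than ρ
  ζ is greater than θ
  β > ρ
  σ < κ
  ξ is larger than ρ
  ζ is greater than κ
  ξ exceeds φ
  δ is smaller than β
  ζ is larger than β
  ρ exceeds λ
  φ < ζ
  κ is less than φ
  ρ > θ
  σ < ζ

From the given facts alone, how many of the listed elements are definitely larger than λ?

5

From λ the given relations immediately reach ρ, ω.
From those, β, ξ, ζ — 5 in total.
No other element is forced above λ by the given relations, so the count is 5.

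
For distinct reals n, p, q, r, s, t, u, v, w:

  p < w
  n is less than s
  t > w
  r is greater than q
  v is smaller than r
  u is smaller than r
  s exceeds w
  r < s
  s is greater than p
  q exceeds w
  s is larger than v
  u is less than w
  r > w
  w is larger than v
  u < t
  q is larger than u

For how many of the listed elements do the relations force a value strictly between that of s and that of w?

The relations place w below s. An element lies strictly between them when it is forced above w and also forced below s.
Above w: {q, r, t}. Below s: {v, p, u, q, r, n}.
Intersection: {q, r} — 2.

2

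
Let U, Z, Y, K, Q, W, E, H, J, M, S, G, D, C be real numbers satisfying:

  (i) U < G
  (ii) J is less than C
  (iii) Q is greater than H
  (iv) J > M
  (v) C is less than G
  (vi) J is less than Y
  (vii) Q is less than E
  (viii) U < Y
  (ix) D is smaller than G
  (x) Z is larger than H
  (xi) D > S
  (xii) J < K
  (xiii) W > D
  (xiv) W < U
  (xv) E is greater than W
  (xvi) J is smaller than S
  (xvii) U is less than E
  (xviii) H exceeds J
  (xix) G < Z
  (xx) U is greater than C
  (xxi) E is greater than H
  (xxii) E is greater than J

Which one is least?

J is not least since M < J; K is not least since J < K; S is not least since J < S; D is not least since S < D; H is not least since J < H; C is not least since J < C; W is not least since D < W; U is not least since C < U; G is not least since D < G; Z is not least since H < Z; Y is not least since U < Y; Q is not least since H < Q; E is not least since Q < E.
Only M has nothing below it, so M is the least.

M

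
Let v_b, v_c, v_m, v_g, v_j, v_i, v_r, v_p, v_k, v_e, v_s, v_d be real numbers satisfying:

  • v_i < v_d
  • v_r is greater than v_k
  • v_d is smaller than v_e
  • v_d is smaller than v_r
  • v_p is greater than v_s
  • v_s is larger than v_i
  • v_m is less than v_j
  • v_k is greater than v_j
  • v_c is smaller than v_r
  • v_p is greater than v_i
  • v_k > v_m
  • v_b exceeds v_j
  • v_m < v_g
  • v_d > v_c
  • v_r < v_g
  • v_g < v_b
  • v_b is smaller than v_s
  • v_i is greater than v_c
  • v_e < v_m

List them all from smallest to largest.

Each adjacent pair is fixed by a given relation: v_c < v_i; v_i < v_d; v_d < v_e; v_e < v_m; v_m < v_j; v_j < v_k; v_k < v_r; v_r < v_g; v_g < v_b; v_b < v_s; v_s < v_p. Chaining them end to end gives the full order.

v_c < v_i < v_d < v_e < v_m < v_j < v_k < v_r < v_g < v_b < v_s < v_p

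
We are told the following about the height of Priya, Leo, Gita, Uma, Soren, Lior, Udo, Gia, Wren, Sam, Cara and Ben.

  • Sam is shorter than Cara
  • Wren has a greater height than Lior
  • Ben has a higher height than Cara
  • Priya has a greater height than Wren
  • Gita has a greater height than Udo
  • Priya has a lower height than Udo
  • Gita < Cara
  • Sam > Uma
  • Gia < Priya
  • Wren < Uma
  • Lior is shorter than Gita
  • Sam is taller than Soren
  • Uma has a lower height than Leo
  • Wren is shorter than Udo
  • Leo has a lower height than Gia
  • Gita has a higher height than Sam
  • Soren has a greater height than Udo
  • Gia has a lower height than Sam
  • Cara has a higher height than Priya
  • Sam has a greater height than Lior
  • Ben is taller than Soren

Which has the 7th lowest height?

The consecutive relations fix a unique order: Lior < Wren < Uma < Leo < Gia < Priya < Udo < Soren < Sam < Gita < Cara < Ben.
Counting 7 from the smallest end gives Udo.

Udo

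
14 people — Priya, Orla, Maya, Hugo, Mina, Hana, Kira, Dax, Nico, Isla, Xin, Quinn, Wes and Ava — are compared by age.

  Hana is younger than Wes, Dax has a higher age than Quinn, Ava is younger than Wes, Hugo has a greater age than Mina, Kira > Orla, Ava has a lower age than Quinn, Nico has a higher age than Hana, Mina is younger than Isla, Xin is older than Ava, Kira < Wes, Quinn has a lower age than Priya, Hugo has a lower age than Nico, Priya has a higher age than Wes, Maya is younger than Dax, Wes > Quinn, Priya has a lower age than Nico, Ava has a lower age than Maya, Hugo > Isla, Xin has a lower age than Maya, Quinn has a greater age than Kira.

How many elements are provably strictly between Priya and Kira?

The relations place Kira below Priya. An element lies strictly between them when it is forced above Kira and also forced below Priya.
Above Kira: {Quinn, Wes, Dax, Nico}. Below Priya: {Ava, Hana, Orla, Quinn, Wes}.
Intersection: {Quinn, Wes} — 2.

2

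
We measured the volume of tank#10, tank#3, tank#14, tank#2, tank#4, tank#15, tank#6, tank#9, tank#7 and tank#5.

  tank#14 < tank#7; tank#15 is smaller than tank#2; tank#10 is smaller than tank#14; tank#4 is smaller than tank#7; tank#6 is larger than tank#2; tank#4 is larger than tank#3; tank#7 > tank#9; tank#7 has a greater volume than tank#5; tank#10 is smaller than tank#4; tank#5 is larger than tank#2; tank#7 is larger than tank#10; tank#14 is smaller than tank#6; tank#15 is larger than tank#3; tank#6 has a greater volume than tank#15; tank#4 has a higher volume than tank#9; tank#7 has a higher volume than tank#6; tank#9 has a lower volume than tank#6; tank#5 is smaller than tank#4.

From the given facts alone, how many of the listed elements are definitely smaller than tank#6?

From tank#6 the given relations immediately reach tank#9, tank#15, tank#2, tank#14.
From those, tank#3, tank#10 — 6 in total.
No other element is forced below tank#6 by the given relations, so the count is 6.

6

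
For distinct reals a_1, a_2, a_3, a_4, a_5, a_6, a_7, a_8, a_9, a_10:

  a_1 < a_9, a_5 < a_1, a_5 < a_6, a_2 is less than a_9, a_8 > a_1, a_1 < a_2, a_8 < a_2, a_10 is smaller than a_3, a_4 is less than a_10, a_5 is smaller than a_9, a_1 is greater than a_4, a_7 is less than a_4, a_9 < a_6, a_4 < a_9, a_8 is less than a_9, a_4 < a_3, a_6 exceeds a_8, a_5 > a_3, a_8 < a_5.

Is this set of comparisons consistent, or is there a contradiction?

Chaining the given relations yields a_5 < a_1 < a_8, so a_5 < a_8. But one relation states a_8 < a_5. These cannot both hold.

inconsistent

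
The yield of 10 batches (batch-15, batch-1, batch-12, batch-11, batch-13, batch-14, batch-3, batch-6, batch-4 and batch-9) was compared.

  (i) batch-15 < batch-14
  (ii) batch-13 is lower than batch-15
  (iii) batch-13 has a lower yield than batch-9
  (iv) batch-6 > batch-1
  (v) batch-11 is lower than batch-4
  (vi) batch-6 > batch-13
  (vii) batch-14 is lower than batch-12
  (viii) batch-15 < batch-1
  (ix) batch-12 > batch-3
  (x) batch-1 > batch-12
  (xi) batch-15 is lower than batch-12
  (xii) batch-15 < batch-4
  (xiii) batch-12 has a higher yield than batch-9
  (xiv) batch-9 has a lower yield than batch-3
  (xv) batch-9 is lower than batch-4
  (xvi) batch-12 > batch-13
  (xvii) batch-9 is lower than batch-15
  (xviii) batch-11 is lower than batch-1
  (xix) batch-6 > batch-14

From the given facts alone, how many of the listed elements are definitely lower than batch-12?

From batch-12 the given relations immediately reach batch-13, batch-9, batch-15, batch-3, batch-14.
Nothing else is reachable below batch-12; 5 in all.

5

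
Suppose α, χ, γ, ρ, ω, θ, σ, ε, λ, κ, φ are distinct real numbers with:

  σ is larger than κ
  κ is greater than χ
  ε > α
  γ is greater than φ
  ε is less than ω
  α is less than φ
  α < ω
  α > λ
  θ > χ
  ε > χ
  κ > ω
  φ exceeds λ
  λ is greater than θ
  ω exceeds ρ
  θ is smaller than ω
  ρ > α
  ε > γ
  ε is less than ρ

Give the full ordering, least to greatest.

The consecutive links are each given: χ < θ; θ < λ; λ < α; α < φ; φ < γ; γ < ε; ε < ρ; ρ < ω; ω < κ; κ < σ.

χ < θ < λ < α < φ < γ < ε < ρ < ω < κ < σ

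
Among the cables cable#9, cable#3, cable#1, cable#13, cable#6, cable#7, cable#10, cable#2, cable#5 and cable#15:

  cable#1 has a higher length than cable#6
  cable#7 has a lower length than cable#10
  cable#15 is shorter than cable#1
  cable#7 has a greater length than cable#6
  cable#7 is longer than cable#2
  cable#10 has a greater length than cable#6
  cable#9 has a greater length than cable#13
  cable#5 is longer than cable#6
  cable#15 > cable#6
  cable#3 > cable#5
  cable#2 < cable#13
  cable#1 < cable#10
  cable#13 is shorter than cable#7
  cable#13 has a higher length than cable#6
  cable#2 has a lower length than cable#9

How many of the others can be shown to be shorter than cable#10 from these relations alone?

The elements the relations force below cable#10 are cable#6, cable#15, cable#2, cable#13, cable#7, cable#1 — no chain reaches any other.
That is 6.

6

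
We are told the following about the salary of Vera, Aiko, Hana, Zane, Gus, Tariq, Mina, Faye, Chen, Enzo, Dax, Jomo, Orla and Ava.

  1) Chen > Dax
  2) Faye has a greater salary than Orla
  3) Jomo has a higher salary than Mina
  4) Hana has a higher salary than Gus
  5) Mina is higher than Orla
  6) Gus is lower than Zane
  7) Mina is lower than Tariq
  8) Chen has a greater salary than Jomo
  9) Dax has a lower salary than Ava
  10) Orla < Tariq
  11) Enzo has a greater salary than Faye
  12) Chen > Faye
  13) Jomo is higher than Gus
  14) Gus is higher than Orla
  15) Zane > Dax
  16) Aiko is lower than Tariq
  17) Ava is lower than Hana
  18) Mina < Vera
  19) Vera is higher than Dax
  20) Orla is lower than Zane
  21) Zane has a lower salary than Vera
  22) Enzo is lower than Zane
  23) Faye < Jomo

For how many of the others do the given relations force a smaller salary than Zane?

5

From Zane the given relations immediately reach Orla, Dax, Gus, Enzo.
From those, Faye — 5 in total.
Nothing else is reachable below Zane; 5 in all.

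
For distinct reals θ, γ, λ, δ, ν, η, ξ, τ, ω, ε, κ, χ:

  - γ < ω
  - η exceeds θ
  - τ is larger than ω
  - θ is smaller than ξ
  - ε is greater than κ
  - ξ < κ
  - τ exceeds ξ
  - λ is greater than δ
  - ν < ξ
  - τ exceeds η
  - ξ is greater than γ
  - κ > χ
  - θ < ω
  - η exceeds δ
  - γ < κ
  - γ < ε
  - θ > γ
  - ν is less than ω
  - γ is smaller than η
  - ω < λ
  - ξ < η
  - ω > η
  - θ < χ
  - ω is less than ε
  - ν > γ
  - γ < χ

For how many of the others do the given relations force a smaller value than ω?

Directly below ω: γ, ν, θ, η.
One step further: δ, ξ (6 so far).
No other element is forced below ω by the given relations, so the count is 6.

6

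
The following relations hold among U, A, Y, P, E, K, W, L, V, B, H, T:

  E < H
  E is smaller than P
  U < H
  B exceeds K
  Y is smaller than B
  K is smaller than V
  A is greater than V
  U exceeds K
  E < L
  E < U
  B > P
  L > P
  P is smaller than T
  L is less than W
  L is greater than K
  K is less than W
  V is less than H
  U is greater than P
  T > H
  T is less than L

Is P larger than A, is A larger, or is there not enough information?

Following every chain through P: above P we get U, H, T, L, W, B; below P we get E.
A is not reached, and no chain runs the other way from A to P.
So the given relations leave the order of P and A undetermined.

undetermined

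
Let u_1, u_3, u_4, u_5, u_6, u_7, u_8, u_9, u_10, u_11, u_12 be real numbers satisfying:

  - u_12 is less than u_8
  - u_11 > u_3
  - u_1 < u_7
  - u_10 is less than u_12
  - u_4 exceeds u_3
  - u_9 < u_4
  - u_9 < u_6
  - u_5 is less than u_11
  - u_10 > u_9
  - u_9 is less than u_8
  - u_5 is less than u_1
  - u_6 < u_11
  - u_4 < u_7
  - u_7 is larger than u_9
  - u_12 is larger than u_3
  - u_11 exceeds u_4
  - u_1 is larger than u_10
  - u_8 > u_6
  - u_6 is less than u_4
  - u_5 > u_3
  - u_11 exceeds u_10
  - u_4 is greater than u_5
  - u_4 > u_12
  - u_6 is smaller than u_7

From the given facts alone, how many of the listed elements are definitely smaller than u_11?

7

The elements the relations force below u_11 are u_3, u_9, u_5, u_10, u_6, u_12, u_4 — no chain reaches any other.
That is 7.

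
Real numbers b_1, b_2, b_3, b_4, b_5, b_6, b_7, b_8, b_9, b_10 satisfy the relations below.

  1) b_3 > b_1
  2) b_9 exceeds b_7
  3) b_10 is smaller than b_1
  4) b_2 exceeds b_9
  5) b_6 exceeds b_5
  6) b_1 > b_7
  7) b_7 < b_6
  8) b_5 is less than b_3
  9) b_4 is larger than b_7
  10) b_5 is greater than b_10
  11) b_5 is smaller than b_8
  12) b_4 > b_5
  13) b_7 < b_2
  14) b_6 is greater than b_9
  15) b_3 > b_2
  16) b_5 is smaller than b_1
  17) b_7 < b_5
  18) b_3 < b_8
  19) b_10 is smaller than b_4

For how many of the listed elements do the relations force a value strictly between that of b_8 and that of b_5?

2

The relations place b_5 below b_8. An element lies strictly between them when it is forced above b_5 and also forced below b_8.
Above b_5: {b_6, b_1, b_4, b_3}. Below b_8: {b_10, b_7, b_9, b_1, b_2, b_3}.
Intersection: {b_1, b_3} — 2.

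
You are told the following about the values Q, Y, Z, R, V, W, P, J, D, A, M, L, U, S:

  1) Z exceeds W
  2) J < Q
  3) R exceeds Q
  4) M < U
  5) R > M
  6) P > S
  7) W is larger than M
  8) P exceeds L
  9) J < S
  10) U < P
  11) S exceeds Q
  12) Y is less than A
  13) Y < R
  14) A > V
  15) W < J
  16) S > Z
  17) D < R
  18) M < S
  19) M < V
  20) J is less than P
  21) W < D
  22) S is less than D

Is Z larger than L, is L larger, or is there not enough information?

undetermined

Following every chain through L: above L we get P.
Z is not reached, and no chain runs the other way from Z to L.
So the given relations leave the order of L and Z undetermined.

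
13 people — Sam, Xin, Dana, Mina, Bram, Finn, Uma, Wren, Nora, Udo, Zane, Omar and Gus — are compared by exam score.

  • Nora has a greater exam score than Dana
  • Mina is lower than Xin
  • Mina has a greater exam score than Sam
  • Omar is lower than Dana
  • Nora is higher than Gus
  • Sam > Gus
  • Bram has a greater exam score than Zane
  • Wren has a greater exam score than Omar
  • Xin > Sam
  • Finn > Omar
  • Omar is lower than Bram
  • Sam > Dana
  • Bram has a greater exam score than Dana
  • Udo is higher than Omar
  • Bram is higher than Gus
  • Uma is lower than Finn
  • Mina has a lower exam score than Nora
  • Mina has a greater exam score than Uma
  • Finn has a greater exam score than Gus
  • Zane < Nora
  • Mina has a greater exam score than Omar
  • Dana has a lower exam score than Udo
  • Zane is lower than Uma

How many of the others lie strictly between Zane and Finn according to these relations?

Chaining upward from Zane reaches: Uma, Mina, Xin, Nora, Bram.
Chaining downward from Finn reaches: Omar, Gus, Uma.
Strictly between Zane and Finn are those in both lists: Uma — 1 element.

1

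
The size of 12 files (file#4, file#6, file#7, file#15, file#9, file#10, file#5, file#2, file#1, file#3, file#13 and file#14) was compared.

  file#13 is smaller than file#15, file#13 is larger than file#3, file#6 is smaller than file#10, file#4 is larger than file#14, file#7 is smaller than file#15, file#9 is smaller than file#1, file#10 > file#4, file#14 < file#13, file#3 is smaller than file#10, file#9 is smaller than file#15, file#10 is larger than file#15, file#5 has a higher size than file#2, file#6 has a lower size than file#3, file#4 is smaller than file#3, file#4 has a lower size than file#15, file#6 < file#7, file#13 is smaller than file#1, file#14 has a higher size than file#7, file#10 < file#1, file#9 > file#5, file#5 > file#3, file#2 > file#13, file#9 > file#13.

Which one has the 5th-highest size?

file#5

Chaining the given pairs: file#6 < file#7 < file#14 < file#4 < file#3 < file#13 < file#2 < file#5 < file#9 < file#15 < file#10 < file#1.
Counting 5 from the largest end gives file#5.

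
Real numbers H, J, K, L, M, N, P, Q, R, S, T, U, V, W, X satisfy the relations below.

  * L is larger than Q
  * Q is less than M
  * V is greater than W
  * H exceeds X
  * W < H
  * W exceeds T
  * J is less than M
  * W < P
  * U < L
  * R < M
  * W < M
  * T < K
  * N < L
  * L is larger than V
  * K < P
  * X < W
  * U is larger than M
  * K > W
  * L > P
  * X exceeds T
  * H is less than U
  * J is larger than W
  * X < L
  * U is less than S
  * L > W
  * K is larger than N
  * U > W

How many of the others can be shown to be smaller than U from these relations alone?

From U the given relations immediately reach W, M, H.
From those, T, X, J, R, Q — 8 in total.
No other element is forced below U by the given relations, so the count is 8.

8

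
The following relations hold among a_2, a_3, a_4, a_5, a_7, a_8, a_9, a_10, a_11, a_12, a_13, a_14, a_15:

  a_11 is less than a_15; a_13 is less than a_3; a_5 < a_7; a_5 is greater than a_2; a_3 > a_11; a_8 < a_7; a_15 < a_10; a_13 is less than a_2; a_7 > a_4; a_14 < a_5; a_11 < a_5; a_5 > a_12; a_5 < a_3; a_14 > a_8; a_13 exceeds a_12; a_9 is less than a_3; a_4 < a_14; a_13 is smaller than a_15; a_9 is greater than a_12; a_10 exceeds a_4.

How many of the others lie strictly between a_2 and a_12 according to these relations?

1

The relations place a_12 below a_2. An element lies strictly between them when it is forced above a_12 and also forced below a_2.
Above a_12: {a_13, a_9, a_15, a_10, a_5, a_3, a_7}. Below a_2: {a_13}.
Intersection: {a_13} — 1.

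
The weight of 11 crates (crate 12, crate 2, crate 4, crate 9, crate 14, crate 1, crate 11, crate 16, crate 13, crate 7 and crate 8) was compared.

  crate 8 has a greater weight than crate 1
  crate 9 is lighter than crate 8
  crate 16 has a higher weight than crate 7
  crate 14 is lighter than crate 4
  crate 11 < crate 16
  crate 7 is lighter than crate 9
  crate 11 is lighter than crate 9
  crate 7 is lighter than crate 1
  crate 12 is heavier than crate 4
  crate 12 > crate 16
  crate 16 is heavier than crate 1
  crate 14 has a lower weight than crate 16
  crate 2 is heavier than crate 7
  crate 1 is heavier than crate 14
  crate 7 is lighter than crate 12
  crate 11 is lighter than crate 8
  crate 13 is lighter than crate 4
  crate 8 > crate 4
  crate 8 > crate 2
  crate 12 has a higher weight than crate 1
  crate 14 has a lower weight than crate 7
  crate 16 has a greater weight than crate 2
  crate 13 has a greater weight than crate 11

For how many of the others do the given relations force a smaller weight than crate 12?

Directly below crate 12: crate 7, crate 1, crate 4, crate 16.
One step further: crate 14, crate 11, crate 13, crate 2 (8 so far).
No other element is forced below crate 12 by the given relations, so the count is 8.

8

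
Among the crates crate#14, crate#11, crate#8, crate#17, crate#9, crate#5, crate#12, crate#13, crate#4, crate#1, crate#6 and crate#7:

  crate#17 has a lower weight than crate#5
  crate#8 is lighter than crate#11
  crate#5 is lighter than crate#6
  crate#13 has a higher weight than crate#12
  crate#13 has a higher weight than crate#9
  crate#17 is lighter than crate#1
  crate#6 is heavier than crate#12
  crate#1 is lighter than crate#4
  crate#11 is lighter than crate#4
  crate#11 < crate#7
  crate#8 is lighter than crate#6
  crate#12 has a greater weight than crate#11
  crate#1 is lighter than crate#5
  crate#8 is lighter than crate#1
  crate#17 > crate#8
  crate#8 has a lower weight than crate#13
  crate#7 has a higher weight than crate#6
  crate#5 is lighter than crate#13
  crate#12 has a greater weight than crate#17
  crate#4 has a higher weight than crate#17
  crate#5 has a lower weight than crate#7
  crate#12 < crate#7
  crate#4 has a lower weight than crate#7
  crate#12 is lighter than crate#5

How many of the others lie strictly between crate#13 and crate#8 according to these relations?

The relations place crate#8 below crate#13. An element lies strictly between them when it is forced above crate#8 and also forced below crate#13.
Above crate#8: {crate#11, crate#17, crate#1, crate#4, crate#12, crate#5, crate#6, crate#7}. Below crate#13: {crate#9, crate#11, crate#17, crate#1, crate#12, crate#5}.
Intersection: {crate#11, crate#17, crate#1, crate#12, crate#5} — 5.

5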